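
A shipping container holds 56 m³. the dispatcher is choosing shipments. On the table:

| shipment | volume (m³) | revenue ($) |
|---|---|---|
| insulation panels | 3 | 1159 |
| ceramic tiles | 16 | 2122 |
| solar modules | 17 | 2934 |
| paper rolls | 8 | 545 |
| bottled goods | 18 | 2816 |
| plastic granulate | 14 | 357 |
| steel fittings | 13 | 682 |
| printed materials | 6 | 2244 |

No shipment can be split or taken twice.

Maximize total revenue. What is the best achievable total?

Insulation panels + solar modules + paper rolls + bottled goods + printed materials uses 52 of the 56 m³ and totals 9698.
An exhaustive check of the 256 subsets confirms 9698.

9698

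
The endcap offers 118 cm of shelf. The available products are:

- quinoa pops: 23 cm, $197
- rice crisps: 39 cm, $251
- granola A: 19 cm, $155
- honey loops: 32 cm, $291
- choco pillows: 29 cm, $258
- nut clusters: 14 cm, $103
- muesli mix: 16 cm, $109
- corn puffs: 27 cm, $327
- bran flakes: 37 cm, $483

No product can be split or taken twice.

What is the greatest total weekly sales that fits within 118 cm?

1265

Density check — bran flakes 13.05, corn puffs 12.11, honey loops 9.09 are the best per cm.
A density-first pass picks granola A + honey loops + corn puffs + bran flakes — 1256 at 115 cm.
Dropping granola A and honey loops frees 51 cm; slotting in quinoa pops + choco pillows (52 cm) lifts the total to 1265 at 116 cm.
No other feasible combination exceeds 1265.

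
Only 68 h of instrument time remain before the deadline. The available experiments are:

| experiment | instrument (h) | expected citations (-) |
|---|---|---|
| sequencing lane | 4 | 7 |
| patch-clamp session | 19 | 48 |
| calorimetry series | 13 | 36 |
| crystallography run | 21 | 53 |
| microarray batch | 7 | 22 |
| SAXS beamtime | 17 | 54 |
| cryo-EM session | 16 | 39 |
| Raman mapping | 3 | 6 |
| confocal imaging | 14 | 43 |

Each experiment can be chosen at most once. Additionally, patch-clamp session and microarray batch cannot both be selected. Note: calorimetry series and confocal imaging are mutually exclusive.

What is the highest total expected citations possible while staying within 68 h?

Crystallography run + SAXS beamtime + cryo-EM session + confocal imaging uses 68 of the 68 h and totals 189.
That's the maximum — no feasible swap from here does better than 189.

189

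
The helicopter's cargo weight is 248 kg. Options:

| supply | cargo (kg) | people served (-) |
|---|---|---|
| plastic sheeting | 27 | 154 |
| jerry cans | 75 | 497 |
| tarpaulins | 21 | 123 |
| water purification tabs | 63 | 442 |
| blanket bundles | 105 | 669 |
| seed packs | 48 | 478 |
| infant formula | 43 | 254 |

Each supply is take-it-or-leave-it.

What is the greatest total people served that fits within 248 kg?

1743

Density check — seed packs 9.96, water purification tabs 7.02, jerry cans 6.63, blanket bundles 6.37 are the best per kg.
A density-first pass picks jerry cans + water purification tabs + seed packs + infant formula — 1671 at 229 kg.
The 118 kg tied up in jerry cans and infant formula is better spent on plastic sheeting + blanket bundles — total rises to 1743 (243 kg).
That's the maximum — no swap from here does better than 1743.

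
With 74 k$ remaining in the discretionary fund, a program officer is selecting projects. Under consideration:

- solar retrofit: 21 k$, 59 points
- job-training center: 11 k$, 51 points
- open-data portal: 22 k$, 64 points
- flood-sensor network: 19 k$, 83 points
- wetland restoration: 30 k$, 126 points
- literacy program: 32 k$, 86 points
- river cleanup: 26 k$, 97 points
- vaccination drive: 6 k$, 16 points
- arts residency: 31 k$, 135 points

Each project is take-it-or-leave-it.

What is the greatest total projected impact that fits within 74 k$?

312

By projected impact per k$: job-training center 4.64, flood-sensor network 4.37, arts residency 4.35 lead.
Taking the top-ratio projects first gives job-training center + flood-sensor network + vaccination drive + arts residency for 285 (67 k$).
The 25 k$ tied up in flood-sensor network and vaccination drive is better spent on wetland restoration — total rises to 312 (72 k$).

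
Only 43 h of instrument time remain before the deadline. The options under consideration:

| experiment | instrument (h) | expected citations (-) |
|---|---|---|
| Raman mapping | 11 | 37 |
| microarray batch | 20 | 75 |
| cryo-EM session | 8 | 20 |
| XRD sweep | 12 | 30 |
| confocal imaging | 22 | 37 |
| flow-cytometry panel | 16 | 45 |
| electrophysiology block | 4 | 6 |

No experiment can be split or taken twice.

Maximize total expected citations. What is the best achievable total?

Taking the top-ratio experiments first gives Raman mapping + microarray batch + cryo-EM session + electrophysiology block for 138 (43 h).
The 12 h tied up in cryo-EM session and electrophysiology block is better spent on XRD sweep — total rises to 142 (43 h).

142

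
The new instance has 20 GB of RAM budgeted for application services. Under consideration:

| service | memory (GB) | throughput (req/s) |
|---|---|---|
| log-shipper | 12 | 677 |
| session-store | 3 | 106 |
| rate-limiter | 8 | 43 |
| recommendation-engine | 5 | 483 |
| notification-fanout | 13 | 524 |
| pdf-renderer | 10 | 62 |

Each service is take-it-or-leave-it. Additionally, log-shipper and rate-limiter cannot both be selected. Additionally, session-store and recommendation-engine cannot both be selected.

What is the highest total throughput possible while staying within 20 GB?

1160

Log-shipper + recommendation-engine uses 17 of the 20 GB and totals 1160.
No other feasible combination exceeds 1160.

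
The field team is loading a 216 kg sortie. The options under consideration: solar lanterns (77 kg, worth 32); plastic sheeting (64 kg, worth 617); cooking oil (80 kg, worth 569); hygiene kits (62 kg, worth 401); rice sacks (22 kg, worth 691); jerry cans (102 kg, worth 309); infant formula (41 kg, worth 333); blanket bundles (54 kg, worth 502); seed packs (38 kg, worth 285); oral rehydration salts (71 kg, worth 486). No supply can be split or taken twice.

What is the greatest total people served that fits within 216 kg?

2296

Taking the top-ratio supplies first gives plastic sheeting + rice sacks + infant formula + blanket bundles for 2143 (181 kg).
Replace infant formula with oral rehydration salts: the trade gains 153 net, giving 2296 at 211 kg.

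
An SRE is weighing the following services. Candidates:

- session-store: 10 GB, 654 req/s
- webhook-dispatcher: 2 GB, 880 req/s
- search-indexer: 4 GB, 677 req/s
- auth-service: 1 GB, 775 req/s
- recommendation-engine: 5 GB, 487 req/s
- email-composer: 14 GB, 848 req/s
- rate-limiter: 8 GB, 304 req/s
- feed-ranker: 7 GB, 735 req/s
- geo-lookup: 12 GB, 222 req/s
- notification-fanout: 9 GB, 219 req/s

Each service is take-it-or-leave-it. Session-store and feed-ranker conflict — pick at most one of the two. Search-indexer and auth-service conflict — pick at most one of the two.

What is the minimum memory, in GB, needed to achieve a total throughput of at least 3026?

23

Need the lightest bundle worth ≥ 3026.
Taking webhook-dispatcher + auth-service + recommendation-engine + rate-limiter + feed-ranker gives 3181 (≥ 3026) for 23 GB.
Below 23 GB the best achievable stays under 3026.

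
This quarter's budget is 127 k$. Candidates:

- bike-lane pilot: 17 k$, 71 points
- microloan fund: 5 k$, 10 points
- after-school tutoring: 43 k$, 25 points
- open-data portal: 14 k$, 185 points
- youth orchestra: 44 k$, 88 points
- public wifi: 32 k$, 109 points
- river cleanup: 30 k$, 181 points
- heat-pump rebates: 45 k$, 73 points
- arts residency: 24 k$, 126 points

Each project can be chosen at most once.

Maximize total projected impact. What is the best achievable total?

682

Density check — open-data portal 13.21, river cleanup 6.03, arts residency 5.25 are the best per k$.
The ratio ordering already packs tightly: bike-lane pilot + microloan fund + open-data portal + public wifi + river cleanup + arts residency, 122 k$, 682.
No other feasible combination exceeds 682.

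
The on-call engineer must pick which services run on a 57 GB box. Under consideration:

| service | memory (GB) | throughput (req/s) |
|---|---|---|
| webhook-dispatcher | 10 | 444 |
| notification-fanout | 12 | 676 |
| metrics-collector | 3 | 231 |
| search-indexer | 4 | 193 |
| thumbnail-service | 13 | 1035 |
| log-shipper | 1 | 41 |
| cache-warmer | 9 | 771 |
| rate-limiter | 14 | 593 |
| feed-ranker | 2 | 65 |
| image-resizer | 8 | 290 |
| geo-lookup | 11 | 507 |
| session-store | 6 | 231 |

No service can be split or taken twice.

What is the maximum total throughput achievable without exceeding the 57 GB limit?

The ratio heuristic lands on notification-fanout + metrics-collector + search-indexer + thumbnail-service + log-shipper + cache-warmer + feed-ranker + geo-lookup (3519) but leaves 2 GB idle.
Reworking the packing: webhook-dispatcher + notification-fanout + metrics-collector + search-indexer + thumbnail-service + cache-warmer + session-store uses 57 GB and improves the total to 3581.
Next best is notification-fanout + metrics-collector + search-indexer + thumbnail-service + cache-warmer + rate-limiter + feed-ranker at 3564 (57 GB) — short by 17.

3581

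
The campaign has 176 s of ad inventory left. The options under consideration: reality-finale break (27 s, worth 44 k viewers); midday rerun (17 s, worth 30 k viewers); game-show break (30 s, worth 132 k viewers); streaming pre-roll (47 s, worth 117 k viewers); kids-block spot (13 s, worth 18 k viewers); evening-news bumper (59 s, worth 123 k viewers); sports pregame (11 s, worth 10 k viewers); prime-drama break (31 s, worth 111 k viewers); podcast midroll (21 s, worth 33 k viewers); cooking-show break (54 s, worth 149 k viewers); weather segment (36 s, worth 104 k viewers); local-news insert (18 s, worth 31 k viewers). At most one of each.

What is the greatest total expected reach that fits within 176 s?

529

Ranking by ratio (expected reach/s): game-show break 4.40, prime-drama break 3.58, weather segment 2.89.
Greedy by ratio would take midday rerun + game-show break + prime-drama break + cooking-show break + weather segment: 168 s used, total 526.
Dropping midday rerun frees 17 s; slotting in podcast midroll (21 s) lifts the total to 529 at 172 s.
Runner-up game-show break + streaming pre-roll + kids-block spot + prime-drama break + cooking-show break tops out at 527.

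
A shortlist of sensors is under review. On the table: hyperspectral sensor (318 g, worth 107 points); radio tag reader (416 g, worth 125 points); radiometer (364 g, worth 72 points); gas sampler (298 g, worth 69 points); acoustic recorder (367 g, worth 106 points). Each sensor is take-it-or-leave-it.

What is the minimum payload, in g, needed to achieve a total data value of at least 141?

616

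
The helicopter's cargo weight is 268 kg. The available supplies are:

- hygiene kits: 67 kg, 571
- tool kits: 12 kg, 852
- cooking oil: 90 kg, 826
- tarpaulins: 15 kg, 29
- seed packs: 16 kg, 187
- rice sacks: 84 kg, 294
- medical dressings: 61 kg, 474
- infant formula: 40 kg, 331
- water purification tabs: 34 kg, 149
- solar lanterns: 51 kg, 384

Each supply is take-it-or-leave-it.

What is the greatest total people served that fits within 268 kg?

Taking the top-ratio supplies first gives hygiene kits + tool kits + cooking oil + seed packs + infant formula + water purification tabs for 2916 (259 kg).
Replace seed packs and water purification tabs with solar lanterns: the trade gains 48 net, giving 2964 at 260 kg.
The spare 8 kg is too small for any remaining supply, and no exchange beats 2964.

2964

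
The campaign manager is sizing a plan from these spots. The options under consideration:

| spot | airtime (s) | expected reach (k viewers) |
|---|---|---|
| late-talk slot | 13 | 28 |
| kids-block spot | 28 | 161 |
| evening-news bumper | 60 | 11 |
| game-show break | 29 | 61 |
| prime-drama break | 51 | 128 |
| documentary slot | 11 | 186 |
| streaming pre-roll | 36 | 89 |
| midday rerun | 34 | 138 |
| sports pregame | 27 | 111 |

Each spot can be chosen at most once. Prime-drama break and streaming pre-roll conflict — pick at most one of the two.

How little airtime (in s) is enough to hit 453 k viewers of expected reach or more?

66

Look for the lowest-airtime combination reaching 453.
kids-block spot + documentary slot + sports pregame: 458 expected reach at 66 s.
No combination under 66 s hits 453.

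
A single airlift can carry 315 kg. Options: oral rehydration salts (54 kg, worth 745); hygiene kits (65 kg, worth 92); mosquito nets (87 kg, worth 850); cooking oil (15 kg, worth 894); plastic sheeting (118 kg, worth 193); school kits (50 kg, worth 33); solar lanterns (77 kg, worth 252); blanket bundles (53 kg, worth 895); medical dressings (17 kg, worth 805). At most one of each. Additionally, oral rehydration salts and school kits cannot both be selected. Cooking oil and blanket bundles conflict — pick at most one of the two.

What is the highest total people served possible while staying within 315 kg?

3638

Best packing: oral rehydration salts + hygiene kits + mosquito nets + cooking oil + solar lanterns + medical dressings — 315 kg, 3638 total.
Next best is oral rehydration salts + mosquito nets + solar lanterns + blanket bundles + medical dressings at 3547 (288 kg) — short by 91.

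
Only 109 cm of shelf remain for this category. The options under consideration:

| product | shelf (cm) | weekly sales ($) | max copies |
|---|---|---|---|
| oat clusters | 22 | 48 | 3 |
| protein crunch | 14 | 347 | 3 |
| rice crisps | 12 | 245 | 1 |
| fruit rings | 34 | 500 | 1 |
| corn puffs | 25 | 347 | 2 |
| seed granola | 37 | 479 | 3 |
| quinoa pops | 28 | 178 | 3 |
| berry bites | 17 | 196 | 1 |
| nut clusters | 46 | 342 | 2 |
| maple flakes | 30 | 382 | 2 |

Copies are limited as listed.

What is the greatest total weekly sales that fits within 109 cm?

Density check — protein crunch 24.79, rice crisps 20.42, fruit rings 14.71, corn puffs 13.88 are the best per cm.
Filling by ratio: 3×protein crunch + rice crisps + fruit rings + berry bites for 1982, with 4 cm left unused.
Replace fruit rings and berry bites with corn puffs + maple flakes: the trade gains 33 net, giving 2015 at 109 cm.
That's the maximum — no swap from here does better than 2015.

2015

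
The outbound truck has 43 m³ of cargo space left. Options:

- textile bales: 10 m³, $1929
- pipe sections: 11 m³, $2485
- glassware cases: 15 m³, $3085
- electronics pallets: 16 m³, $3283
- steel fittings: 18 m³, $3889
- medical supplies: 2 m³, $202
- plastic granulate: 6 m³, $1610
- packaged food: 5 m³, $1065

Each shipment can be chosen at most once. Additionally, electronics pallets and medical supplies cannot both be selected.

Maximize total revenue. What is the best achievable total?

Density check — plastic granulate 268.33, pipe sections 225.91, steel fittings 216.06, packaged food 213.00 are the best per m³.
The ratio heuristic lands on pipe sections + steel fittings + medical supplies + plastic granulate + packaged food (9251) but leaves 1 m³ idle.
Using the slack differently, textile bales + pipe sections + electronics pallets + plastic granulate comes to 9307 at 43 m³.
An exhaustive check of the 256 subsets confirms 9307.

9307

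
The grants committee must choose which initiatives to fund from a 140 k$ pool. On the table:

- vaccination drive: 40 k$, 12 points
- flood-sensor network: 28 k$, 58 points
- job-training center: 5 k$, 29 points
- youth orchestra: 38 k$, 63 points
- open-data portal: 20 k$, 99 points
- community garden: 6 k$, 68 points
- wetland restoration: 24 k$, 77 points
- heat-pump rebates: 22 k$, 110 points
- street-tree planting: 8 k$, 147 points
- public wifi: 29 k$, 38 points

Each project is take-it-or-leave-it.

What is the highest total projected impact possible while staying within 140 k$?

Ranking by ratio (projected impact/k$): street-tree planting 18.38, community garden 11.33, job-training center 5.80.
Taking the top-ratio projects first gives flood-sensor network + job-training center + open-data portal + community garden + wetland restoration + heat-pump rebates + street-tree planting for 588 (113 k$).
Replace job-training center with public wifi: the trade gains 9 net, giving 597 at 137 k$.
Nothing else within 140 k$ beats 597.

597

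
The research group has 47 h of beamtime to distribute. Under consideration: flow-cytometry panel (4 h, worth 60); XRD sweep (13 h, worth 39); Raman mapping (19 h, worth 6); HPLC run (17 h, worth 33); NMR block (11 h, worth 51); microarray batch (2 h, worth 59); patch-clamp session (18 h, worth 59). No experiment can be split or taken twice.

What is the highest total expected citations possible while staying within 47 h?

242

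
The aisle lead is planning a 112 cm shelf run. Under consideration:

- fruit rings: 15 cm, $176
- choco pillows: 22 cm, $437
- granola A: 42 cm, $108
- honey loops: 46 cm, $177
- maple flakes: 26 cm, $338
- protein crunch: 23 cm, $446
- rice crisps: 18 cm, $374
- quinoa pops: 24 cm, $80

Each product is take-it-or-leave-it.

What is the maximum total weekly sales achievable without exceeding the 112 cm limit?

Taking fruit rings + choco pillows + maple flakes + protein crunch + rice crisps: 104 cm used, 1771 in weekly sales.

1771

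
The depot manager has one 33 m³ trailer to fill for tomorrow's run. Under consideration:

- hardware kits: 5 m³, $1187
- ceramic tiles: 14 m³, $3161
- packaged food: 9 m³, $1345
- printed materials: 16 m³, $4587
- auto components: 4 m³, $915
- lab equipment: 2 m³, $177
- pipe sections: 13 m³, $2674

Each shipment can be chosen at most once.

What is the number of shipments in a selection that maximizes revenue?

Best achievable revenue is 8176.
printed materials + auto components + pipe sections hits 8176 at 33 m³.
Any selection reaching 8176 contains exactly 3 shipments.

3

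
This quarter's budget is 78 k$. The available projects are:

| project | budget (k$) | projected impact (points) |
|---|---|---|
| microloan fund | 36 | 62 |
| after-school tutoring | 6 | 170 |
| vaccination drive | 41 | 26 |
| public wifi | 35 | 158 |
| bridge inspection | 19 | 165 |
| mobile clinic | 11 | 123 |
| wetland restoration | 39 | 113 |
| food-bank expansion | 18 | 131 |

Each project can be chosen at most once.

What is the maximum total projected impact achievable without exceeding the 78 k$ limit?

624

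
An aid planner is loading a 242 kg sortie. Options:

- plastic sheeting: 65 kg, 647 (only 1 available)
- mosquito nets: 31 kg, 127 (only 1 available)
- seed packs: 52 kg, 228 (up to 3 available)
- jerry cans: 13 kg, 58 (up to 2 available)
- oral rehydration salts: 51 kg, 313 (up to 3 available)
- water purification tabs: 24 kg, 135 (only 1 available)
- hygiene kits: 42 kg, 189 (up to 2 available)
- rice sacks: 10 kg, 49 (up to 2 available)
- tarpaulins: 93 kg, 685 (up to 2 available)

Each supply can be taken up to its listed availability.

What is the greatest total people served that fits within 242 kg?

By people served per kg: plastic sheeting 9.95, tarpaulins 7.37, oral rehydration salts 6.14, water purification tabs 5.62 lead.
Greedy by ratio would take plastic sheeting + oral rehydration salts + water purification tabs + tarpaulins: 233 kg used, total 1780.
The 24 kg tied up in water purification tabs is better spent on jerry cans + 2×rice sacks — total rises to 1801 (242 kg).

1801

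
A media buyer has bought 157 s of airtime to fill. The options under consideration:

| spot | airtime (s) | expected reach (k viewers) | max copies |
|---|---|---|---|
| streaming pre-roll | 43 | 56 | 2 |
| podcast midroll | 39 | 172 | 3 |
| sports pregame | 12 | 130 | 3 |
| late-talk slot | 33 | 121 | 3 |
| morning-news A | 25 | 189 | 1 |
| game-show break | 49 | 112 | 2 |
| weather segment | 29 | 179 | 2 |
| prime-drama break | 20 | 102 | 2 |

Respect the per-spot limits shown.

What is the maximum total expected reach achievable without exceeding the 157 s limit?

A density-first pass picks 3×sports pregame + morning-news A + 2×weather segment + prime-drama break — 1039 at 139 s.
The 20 s tied up in prime-drama break is better spent on late-talk slot — total rises to 1058 (152 s).
That's the maximum — no swap from here does better than 1058.

1058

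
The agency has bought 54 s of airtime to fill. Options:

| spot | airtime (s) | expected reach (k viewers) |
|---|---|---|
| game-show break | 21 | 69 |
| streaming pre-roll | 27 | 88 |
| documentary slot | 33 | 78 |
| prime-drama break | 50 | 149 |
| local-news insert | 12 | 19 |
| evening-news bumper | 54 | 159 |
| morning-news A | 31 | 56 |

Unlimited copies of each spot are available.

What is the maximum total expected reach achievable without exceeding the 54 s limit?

176

A density-first pass picks 2×game-show break + local-news insert — 157 at 54 s.
Dropping 2×game-show break and local-news insert frees 54 s; slotting in 2×streaming pre-roll (54 s) lifts the total to 176 at 54 s.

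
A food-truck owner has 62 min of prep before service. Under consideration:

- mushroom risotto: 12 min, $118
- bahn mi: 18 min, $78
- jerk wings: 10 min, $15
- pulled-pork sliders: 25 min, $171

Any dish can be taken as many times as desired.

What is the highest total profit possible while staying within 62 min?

590

Density check — mushroom risotto 9.83, pulled-pork sliders 6.84, bahn mi 4.33, jerk wings 1.50 are the best per min.
5×mushroom risotto uses 60 of the 62 min and totals 590.
Every other selection either busts 62 min or fails to beat 590.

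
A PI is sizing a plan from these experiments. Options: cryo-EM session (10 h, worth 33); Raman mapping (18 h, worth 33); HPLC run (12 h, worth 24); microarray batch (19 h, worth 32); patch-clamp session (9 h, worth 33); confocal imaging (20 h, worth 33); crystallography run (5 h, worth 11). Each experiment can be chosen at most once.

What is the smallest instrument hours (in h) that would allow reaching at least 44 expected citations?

14

Need the lightest bundle worth ≥ 44.
patch-clamp session + crystallography run: 44 expected citations at 14 h.
Any bundle with less than 14 h falls short of 44.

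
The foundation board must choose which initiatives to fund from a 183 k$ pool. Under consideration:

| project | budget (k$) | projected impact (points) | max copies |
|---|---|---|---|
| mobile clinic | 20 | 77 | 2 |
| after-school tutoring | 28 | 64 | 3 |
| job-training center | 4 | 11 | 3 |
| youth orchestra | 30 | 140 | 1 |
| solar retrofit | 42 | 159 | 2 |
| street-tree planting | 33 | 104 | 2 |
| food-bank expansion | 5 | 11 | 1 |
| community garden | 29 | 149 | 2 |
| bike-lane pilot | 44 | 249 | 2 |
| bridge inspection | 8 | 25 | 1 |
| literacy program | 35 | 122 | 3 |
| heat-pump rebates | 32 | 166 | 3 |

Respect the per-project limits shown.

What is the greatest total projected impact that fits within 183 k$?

979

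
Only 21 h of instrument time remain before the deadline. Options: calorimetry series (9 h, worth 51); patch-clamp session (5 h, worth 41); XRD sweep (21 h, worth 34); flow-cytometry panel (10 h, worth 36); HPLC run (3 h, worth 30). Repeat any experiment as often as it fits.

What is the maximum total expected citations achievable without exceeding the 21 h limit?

Ranking by ratio (expected citations/h): HPLC run 10.00, patch-clamp session 8.20, calorimetry series 5.67.
7×HPLC run uses 21 of the 21 h and totals 210.
No other feasible combination exceeds 210.

210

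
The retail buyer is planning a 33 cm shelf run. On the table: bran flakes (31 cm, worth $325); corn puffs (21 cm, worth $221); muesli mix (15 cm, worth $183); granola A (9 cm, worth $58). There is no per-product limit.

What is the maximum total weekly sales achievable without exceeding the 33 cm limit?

366

The ratio ordering already packs tightly: 2×muesli mix, 30 cm, 366.
The spare 3 cm is too small for any remaining product, and no exchange beats 366.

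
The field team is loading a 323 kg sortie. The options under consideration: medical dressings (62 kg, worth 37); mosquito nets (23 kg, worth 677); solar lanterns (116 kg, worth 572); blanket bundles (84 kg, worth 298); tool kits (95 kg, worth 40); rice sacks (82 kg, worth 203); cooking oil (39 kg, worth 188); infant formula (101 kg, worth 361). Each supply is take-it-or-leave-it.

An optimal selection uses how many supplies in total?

4

Best achievable people served is 1813.
For example mosquito nets + solar lanterns + rice sacks + infant formula achieves it, using 322 kg.
Any selection reaching 1813 contains exactly 4 supplies.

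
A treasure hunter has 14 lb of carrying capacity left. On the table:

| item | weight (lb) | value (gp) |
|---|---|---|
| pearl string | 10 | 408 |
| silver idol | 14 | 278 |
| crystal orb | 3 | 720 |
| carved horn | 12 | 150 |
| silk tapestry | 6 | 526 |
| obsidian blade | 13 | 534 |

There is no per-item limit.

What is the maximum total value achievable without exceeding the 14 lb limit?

2880

By value per lb: crystal orb 240.00, silk tapestry 87.67, obsidian blade 41.08 lead.
4×crystal orb uses 12 of the 14 lb and totals 2880.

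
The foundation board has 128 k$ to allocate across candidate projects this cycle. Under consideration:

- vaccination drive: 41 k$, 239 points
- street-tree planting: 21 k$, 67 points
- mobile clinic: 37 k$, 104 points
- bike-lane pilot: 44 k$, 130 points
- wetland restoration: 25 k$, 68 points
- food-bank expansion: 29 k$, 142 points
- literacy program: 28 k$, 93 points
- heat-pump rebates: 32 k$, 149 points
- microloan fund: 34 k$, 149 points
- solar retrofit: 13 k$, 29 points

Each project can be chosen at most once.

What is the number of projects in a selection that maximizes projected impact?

Best achievable projected impact is 604.
One optimal bundle: vaccination drive + street-tree planting + heat-pump rebates + microloan fund (128 k$).
Any selection reaching 604 contains exactly 4 projects.

4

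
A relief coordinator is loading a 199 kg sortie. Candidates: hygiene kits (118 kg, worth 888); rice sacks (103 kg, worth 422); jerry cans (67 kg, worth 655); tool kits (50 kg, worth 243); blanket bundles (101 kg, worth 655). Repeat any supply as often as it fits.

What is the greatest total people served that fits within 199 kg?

1553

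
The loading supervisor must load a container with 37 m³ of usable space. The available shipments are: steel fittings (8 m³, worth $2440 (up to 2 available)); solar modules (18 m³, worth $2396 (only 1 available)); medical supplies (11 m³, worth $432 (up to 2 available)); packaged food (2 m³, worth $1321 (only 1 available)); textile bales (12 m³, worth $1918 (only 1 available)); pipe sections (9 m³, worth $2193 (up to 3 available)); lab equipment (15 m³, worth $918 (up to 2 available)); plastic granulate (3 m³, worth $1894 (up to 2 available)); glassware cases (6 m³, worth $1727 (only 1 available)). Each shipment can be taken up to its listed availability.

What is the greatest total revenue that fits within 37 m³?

Taking the top-ratio shipments first gives 2×steel fittings + packaged food + 2×plastic granulate + glassware cases for 11716 (30 m³).
The 2 m³ tied up in packaged food is better spent on pipe sections — total rises to 12588 (37 m³).
Every other selection either busts 37 m³ or exceeds an availability limit or fails to beat 12588.

12588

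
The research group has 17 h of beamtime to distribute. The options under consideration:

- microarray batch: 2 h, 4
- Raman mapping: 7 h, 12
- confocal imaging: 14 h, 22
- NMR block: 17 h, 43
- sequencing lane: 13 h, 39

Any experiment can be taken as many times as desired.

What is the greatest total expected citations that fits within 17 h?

47

Taking 2×microarray batch + sequencing lane: 17 h used, 47 in expected citations.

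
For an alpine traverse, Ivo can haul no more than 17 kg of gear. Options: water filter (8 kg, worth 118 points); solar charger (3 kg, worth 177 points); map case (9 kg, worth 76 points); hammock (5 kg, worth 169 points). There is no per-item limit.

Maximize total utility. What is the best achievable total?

Ranking by ratio (utility/kg): solar charger 59.00, hammock 33.80, water filter 14.75, map case 8.44.
5×solar charger uses 15 of the 17 kg and totals 885.
The spare 2 kg is too small for any remaining item, and no exchange beats 885.

885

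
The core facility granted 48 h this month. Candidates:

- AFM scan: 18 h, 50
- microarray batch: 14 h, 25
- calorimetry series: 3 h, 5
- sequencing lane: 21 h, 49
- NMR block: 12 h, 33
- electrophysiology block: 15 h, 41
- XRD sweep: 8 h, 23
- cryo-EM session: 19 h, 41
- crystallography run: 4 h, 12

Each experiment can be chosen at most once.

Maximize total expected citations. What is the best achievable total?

131

Greedy by ratio would take AFM scan + calorimetry series + NMR block + XRD sweep + crystallography run: 45 h used, total 123.
The 12 h tied up in NMR block is better spent on electrophysiology block — total rises to 131 (48 h).
Next best is AFM scan + calorimetry series + NMR block + electrophysiology block at 129 (48 h) — short by 2.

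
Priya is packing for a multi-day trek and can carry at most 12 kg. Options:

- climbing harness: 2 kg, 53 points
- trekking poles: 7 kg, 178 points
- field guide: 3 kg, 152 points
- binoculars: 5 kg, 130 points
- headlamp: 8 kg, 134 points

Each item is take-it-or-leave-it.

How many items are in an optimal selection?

3

Best achievable utility is 383.
One optimal bundle: climbing harness + trekking poles + field guide (12 kg).
Every optimal selection uses 3 items.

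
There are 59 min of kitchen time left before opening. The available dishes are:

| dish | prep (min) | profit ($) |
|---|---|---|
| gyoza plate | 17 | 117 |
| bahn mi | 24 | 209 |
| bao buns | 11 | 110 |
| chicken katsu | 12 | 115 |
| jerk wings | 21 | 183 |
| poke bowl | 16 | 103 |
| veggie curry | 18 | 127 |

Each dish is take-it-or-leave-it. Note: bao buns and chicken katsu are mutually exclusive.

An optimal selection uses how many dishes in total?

3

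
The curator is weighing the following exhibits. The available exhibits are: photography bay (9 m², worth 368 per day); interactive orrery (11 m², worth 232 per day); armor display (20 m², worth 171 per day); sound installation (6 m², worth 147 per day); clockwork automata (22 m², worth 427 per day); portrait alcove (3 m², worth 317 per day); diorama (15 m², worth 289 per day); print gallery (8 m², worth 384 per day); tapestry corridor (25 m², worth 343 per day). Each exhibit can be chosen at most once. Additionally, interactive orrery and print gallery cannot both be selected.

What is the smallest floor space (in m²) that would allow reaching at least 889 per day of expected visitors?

Need the lightest bundle worth ≥ 889.
photography bay + portrait alcove + print gallery reaches 1069 using 20 m².
Any bundle with less than 20 m² falls short of 889.

20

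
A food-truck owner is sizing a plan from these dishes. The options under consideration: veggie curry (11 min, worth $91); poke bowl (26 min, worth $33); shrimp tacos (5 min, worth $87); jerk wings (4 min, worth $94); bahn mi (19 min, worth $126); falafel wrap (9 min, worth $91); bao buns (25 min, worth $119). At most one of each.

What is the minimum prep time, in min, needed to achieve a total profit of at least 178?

9

Look for the lowest-prep combination reaching 178.
Taking shrimp tacos + jerk wings gives 181 (≥ 178) for 9 min.
Any bundle with less than 9 min falls short of 178.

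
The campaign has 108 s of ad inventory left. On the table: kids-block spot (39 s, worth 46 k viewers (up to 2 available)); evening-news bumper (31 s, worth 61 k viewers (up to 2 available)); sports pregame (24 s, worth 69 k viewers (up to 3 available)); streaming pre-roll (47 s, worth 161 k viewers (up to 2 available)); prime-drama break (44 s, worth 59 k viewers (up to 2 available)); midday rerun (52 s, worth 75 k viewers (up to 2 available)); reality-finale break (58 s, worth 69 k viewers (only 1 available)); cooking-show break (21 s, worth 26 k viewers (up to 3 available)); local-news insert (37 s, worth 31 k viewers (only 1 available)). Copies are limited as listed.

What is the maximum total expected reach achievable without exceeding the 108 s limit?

Taking 2×streaming pre-roll: 94 s used, 322 in expected reach.
That's the maximum — no swap from here does better than 322.

322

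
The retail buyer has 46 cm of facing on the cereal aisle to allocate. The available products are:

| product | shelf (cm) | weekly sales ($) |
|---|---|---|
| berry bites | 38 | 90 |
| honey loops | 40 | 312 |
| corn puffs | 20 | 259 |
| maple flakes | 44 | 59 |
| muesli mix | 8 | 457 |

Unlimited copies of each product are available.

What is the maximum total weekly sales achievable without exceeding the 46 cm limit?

2285

Density check — muesli mix 57.12, corn puffs 12.95, honey loops 7.80, berry bites 2.37 are the best per cm.
5×muesli mix uses 40 of the 46 cm and totals 2285.
No other feasible combination exceeds 2285.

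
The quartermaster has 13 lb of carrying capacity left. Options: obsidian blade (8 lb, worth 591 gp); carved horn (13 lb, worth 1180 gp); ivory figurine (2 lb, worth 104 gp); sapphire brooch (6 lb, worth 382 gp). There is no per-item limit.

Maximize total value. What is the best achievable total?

Ranking by ratio (value/lb): carved horn 90.77, obsidian blade 73.88, sapphire brooch 63.67.
Best packing: carved horn — 13 lb, 1180 total.
Every other selection either busts 13 lb or fails to beat 1180.

1180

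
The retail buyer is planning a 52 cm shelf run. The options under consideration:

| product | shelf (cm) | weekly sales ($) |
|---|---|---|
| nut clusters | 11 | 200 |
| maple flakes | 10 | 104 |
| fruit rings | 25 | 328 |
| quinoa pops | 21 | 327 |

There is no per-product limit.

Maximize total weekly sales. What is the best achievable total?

800

Ranking by ratio (weekly sales/cm): nut clusters 18.18, quinoa pops 15.57, fruit rings 13.12.
The ratio ordering already packs tightly: 4×nut clusters, 44 cm, 800.
The spare 8 cm is too small for any remaining product, and no exchange beats 800.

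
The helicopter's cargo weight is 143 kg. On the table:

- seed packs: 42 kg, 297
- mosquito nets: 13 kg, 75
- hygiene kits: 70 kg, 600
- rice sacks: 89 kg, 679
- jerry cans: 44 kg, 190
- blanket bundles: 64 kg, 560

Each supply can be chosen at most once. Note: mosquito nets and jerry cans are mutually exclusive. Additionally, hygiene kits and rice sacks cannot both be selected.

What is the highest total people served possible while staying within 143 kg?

1160

Density check — blanket bundles 8.75, hygiene kits 8.57, rice sacks 7.63 are the best per kg.
The ratio ordering already packs tightly: hygiene kits + blanket bundles, 134 kg, 1160.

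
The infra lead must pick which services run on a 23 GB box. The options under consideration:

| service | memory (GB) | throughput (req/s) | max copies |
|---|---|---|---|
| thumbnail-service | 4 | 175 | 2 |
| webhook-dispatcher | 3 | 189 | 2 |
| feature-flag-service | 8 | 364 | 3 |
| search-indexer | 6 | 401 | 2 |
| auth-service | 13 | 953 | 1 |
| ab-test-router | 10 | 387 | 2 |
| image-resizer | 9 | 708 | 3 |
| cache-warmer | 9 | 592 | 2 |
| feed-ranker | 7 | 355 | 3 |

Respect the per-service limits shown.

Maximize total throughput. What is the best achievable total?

1661

The ratio heuristic lands on webhook-dispatcher + 2×image-resizer (1605) but leaves 2 GB idle.
Dropping webhook-dispatcher and image-resizer frees 12 GB; slotting in auth-service (13 GB) lifts the total to 1661 at 22 GB.
Nothing else within 23 GB beats 1661.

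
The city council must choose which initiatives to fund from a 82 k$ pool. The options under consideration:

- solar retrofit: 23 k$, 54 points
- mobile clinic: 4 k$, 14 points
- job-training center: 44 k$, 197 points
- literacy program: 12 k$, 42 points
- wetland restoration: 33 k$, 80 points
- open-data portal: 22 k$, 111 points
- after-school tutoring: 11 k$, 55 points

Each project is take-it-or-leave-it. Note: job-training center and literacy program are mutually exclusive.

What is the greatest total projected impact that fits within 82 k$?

Taking mobile clinic + job-training center + open-data portal + after-school tutoring: 81 k$ used, 377 in projected impact.
Next best is job-training center + open-data portal + after-school tutoring at 363 (77 k$) — short by 14.

377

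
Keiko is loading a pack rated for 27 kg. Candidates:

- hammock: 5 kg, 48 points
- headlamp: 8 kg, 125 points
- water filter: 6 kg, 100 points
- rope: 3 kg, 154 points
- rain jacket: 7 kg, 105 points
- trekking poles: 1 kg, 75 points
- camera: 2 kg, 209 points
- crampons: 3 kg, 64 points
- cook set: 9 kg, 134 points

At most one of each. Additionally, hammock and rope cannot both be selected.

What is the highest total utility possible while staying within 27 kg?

Greedy by ratio would take headlamp + water filter + rope + trekking poles + camera + crampons: 23 kg used, total 727.
Replace crampons with rain jacket: the trade gains 41 net, giving 768 at 27 kg.
Runner-up headlamp + rope + trekking poles + camera + crampons + cook set tops out at 761.

768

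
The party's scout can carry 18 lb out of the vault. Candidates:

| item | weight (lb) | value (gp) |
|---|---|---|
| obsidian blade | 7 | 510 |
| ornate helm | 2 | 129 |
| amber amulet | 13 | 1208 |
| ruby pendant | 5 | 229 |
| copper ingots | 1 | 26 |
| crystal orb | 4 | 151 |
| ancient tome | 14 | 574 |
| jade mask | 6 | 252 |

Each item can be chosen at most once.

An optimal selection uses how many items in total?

2

Optimal total is 1437.
One optimal bundle: amber amulet + ruby pendant (18 lb).
All optima have 2 items.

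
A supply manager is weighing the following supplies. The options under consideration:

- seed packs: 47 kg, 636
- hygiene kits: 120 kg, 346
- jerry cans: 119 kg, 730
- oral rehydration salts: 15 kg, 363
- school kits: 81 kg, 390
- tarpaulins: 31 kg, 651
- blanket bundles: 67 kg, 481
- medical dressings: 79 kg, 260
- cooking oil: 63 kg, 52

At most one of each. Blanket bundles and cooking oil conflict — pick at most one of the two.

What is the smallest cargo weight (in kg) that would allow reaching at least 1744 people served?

Minimise kg subject to total people served ≥ 1744.
seed packs + tarpaulins + blanket bundles: 1768 people served at 145 kg.
Below 145 kg the best achievable stays under 1744.

145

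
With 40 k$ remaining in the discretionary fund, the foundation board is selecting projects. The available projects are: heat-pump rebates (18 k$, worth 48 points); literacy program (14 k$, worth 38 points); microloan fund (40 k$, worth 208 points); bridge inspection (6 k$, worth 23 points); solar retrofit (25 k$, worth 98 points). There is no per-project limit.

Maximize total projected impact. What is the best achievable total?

Taking microloan fund: 40 k$ used, 208 in projected impact.

208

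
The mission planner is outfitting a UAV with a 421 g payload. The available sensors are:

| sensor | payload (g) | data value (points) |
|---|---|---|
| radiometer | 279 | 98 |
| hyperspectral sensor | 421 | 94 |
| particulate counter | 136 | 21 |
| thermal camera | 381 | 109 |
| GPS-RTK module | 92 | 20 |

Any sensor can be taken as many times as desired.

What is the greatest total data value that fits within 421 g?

Ranking by ratio (data value/g): radiometer 0.35, thermal camera 0.29, hyperspectral sensor 0.22, GPS-RTK module 0.22.
The ratio heuristic lands on radiometer + GPS-RTK module (118) but leaves 50 g idle.
The 92 g tied up in GPS-RTK module is better spent on particulate counter — total rises to 119 (415 g).
Nothing else within 421 g beats 119.

119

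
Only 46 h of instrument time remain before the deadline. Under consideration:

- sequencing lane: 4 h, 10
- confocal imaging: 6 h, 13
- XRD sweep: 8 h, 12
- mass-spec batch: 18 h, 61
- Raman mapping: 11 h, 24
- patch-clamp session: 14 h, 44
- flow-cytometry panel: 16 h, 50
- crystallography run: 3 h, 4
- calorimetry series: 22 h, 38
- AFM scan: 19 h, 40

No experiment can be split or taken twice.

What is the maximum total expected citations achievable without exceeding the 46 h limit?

Ranking by ratio (expected citations/h): mass-spec batch 3.39, patch-clamp session 3.14, flow-cytometry panel 3.12.
Taking the top-ratio experiments first gives sequencing lane + confocal imaging + mass-spec batch + patch-clamp session + crystallography run for 132 (45 h).
But mass-spec batch + Raman mapping + flow-cytometry panel fits in 45 h and reaches 135.
Next best is sequencing lane + confocal imaging + mass-spec batch + flow-cytometry panel at 134 (44 h) — short by 1.

135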